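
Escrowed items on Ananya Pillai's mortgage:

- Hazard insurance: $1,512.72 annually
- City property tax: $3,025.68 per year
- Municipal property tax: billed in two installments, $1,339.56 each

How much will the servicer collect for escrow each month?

$601.46

Hazard insurance = $1,512.72 per year
City property tax = $3,025.68 per year
Municipal property tax = $1,339.56 × 2 = $2,679.12 per year
Annual escrow total = $1,512.72 + $3,025.68 + $2,679.12 = $7,217.52
Base monthly escrow = $7,217.52 / 12 = $601.46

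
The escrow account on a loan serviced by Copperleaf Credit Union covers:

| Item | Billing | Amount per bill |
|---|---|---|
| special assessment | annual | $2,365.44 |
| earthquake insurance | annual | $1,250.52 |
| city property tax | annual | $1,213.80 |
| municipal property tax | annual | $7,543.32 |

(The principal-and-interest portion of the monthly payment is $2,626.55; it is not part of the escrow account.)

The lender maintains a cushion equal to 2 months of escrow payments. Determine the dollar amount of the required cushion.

$2,062.18

Special assessment: $2,365.44/yr
Earthquake insurance: $1,250.52/yr
City property tax: $1,213.80/yr
Municipal property tax: $7,543.32/yr
Yearly total = $12,373.08
Monthly escrow = $12,373.08 / 12 = $1,031.09
Reserve = 2 × $1,031.09 = $2,062.18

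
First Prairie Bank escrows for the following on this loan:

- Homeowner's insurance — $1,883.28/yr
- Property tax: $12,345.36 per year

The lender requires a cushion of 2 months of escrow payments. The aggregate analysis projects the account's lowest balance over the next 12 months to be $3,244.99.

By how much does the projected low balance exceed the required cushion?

$873.55

Homeowner's insurance — $1,883.28
Property tax — $12,345.36
Total annual escrow = $1,883.28 + $12,345.36 = $14,228.64
Monthly escrow = $14,228.64 ÷ 12 = $1,185.72
Required cushion = 2 × $1,185.72 = $2,371.44
Excess over cushion: $3,244.99 − $2,371.44 = $873.55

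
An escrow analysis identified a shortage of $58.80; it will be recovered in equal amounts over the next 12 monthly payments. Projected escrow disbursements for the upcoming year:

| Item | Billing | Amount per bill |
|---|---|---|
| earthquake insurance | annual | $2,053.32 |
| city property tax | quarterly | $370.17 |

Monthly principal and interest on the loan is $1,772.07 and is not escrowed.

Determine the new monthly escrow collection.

$299.40

Earthquake insurance: $2,053.32/yr
City property tax: $370.17 × 4 = $1,480.68/yr
Combined annual = $2,053.32 + $1,480.68 = $3,534.00
Monthly escrow = $3,534.00 ÷ 12 = $294.50
Shortage per month = $58.80 ÷ 12 = $4.90
Adjusted monthly = $294.50 + $4.90 = $299.40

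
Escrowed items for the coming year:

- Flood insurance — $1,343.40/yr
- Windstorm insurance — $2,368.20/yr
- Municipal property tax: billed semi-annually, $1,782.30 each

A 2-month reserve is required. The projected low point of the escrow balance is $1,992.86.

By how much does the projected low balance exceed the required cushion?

Flood insurance = $1,343.40
Windstorm insurance = $2,368.20
Municipal property tax = $1,782.30 × 2 = $3,564.60
Annual escrow total = $1,343.40 + $2,368.20 + $3,564.60 = $7,276.20
Per month = $7,276.20 / 12 = $606.35
Required reserve = 2 × $606.35 = $1,212.70
Excess over cushion: $1,992.86 − $1,212.70 = $780.16

$780.16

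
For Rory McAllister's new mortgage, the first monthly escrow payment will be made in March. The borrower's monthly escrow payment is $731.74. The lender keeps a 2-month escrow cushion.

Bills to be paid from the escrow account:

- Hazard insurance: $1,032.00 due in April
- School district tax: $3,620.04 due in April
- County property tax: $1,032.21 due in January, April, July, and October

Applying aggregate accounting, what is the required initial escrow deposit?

$5,684.25

Cushion = 2 × $731.74 = $1,463.48
Trial balance (start $0, +$731.74 each month, − disbursements):
  Mar: +$731.74 → $731.74
  Apr: +$731.74 − $5,684.25 → -$4,220.77
  May: +$731.74 → -$3,489.03
  Jun: +$731.74 → -$2,757.29
  Jul: +$731.74 − $1,032.21 → -$3,057.76
  Aug: +$731.74 → -$2,326.02
  Sep: +$731.74 → -$1,594.28
  Oct: +$731.74 − $1,032.21 → -$1,894.75
  Nov: +$731.74 → -$1,163.01
  Dec: +$731.74 → -$431.27
  Jan: +$731.74 − $1,032.21 → -$731.74
  Feb: +$731.74 → $0.00
Lowest trial balance = -$4,220.77 (Apr)
Initial deposit = cushion − low point = $1,463.48 − (-$4,220.77) = $5,684.25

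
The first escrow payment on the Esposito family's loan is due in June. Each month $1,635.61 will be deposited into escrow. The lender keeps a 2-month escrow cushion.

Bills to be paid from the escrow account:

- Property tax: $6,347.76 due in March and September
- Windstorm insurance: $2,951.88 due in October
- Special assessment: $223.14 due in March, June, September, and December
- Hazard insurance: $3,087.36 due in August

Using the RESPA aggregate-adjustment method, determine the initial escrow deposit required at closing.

Cushion = 2 × $1,635.61 = $3,271.22
Trial balance (start $0, +$1,635.61 each month, − disbursements):
  Jun: +$1,635.61 − $223.14 → $1,412.47
  Jul: +$1,635.61 → $3,048.08
  Aug: +$1,635.61 − $3,087.36 → $1,596.33
  Sep: +$1,635.61 − $6,570.90 → -$3,338.96
  Oct: +$1,635.61 − $2,951.88 → -$4,655.23
  Nov: +$1,635.61 → -$3,019.62
  Dec: +$1,635.61 − $223.14 → -$1,607.15
  Jan: +$1,635.61 → $28.46
  Feb: +$1,635.61 → $1,664.07
  Mar: +$1,635.61 − $6,570.90 → -$3,271.22
  Apr: +$1,635.61 → -$1,635.61
  May: +$1,635.61 → $0.00
Lowest trial balance = -$4,655.23 (Oct)
Initial deposit = cushion − low point = $3,271.22 − (-$4,655.23) = $7,926.45

$7,926.45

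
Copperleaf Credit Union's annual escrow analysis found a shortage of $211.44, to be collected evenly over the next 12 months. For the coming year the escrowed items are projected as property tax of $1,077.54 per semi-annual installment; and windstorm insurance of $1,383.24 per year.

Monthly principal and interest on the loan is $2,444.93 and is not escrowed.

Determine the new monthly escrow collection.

Property tax: $1,077.54 × 2 = $2,155.08/yr
Windstorm insurance: $1,383.24/yr
Annual escrow total = $2,155.08 + $1,383.24 = $3,538.32
Per month = $3,538.32 / 12 = $294.86
Shortage per month = $211.44 ÷ 12 = $17.62
New monthly escrow = $294.86 + $17.62 = $312.48

$312.48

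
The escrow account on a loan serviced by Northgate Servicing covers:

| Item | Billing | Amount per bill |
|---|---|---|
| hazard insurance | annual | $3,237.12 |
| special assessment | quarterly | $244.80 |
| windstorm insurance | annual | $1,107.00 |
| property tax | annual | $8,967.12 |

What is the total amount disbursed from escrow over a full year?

$14,290.44

Hazard insurance = $3,237.12 per year
Special assessment = $244.80 × 4 = $979.20 per year
Windstorm insurance = $1,107.00 per year
Property tax = $8,967.12 per year
Annual escrow total = $14,290.44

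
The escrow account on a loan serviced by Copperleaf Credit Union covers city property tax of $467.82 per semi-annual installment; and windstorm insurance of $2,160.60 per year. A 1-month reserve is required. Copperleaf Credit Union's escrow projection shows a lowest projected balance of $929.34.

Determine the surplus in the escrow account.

City property tax: $467.82 × 2 = $935.64 per year
Windstorm insurance: $2,160.60 per year
Annual escrow total = $3,096.24
Monthly = $3,096.24 ÷ 12 = $258.02
Cushion = 1 × $258.02 = $258.02
Excess over cushion: $929.34 − $258.02 = $671.32

$671.32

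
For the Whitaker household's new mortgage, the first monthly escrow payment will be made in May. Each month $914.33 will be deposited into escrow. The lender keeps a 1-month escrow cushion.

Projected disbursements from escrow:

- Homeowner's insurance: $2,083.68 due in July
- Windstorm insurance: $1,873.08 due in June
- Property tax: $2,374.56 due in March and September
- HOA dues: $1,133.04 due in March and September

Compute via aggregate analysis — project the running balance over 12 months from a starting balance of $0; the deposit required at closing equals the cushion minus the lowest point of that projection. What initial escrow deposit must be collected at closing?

Cushion = 1 × $914.33 = $914.33
Trial balance (start $0, +$914.33 each month, − disbursements):
  May: +$914.33 → $914.33
  Jun: +$914.33 − $1,873.08 → -$44.42
  Jul: +$914.33 − $2,083.68 → -$1,213.77
  Aug: +$914.33 → -$299.44
  Sep: +$914.33 − $3,507.60 → -$2,892.71
  Oct: +$914.33 → -$1,978.38
  Nov: +$914.33 → -$1,064.05
  Dec: +$914.33 → -$149.72
  Jan: +$914.33 → $764.61
  Feb: +$914.33 → $1,678.94
  Mar: +$914.33 − $3,507.60 → -$914.33
  Apr: +$914.33 → $0.00
Lowest trial balance = -$2,892.71 (Sep)
Initial deposit = cushion − low point = $914.33 − (-$2,892.71) = $3,807.04

$3,807.04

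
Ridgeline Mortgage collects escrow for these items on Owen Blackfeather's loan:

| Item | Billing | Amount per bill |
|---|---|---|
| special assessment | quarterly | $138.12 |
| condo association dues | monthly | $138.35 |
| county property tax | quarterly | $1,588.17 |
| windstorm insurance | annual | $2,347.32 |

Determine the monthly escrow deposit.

Special assessment — $138.12 × 4 = $552.48/yr
Condo association dues — $138.35 × 12 = $1,660.20/yr
County property tax — $1,588.17 × 4 = $6,352.68/yr
Windstorm insurance — $2,347.32/yr
Yearly total = $552.48 + $1,660.20 + $6,352.68 + $2,347.32 = $10,912.68
Monthly escrow = $10,912.68 ÷ 12 = $909.39

$909.39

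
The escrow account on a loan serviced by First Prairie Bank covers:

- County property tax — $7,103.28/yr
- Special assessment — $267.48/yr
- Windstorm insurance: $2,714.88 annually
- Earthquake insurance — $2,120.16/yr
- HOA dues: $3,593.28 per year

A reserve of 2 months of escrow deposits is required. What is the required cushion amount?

County property tax — $7,103.28
Special assessment — $267.48
Windstorm insurance — $2,714.88
Earthquake insurance — $2,120.16
HOA dues — $3,593.28
Total annual escrow = $7,103.28 + $267.48 + $2,714.88 + $2,120.16 + $3,593.28 = $15,799.08
Monthly = $15,799.08 ÷ 12 = $1,316.59
Reserve = 2 × $1,316.59 = $2,633.18

$2,633.18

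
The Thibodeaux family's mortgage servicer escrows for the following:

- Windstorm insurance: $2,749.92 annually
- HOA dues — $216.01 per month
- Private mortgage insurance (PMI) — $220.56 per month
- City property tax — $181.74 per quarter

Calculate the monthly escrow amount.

$726.31

Windstorm insurance: $2,749.92/yr
HOA dues: $216.01 × 12 = $2,592.12/yr
Private mortgage insurance (PMI): $220.56 × 12 = $2,646.72/yr
City property tax: $181.74 × 4 = $726.96/yr
Total annual escrow = $2,749.92 + $2,592.12 + $2,646.72 + $726.96 = $8,715.72
Base monthly escrow = $8,715.72 / 12 = $726.31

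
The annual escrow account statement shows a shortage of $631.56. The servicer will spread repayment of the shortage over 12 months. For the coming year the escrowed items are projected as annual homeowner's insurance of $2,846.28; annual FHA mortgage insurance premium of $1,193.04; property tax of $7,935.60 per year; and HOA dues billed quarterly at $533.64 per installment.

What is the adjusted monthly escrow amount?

Homeowner's insurance: $2,846.28 annually
FHA mortgage insurance premium: $1,193.04 annually
Property tax: $7,935.60 annually
HOA dues: $533.64 × 4 = $2,134.56 annually
Yearly total = $14,109.48
Per month = $14,109.48 / 12 = $1,175.79
Monthly shortage recovery: $631.56 / 12 = $52.63
Adjusted monthly = $1,175.79 + $52.63 = $1,228.42

$1,228.42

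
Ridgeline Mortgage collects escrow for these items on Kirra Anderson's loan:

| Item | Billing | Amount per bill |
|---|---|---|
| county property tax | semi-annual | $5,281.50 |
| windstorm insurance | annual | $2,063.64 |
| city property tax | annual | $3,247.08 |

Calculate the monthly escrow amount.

County property tax — $5,281.50 × 2 = $10,563.00
Windstorm insurance — $2,063.64
City property tax — $3,247.08
Annual escrow total = $10,563.00 + $2,063.64 + $3,247.08 = $15,873.72
Base monthly escrow = $15,873.72 / 12 = $1,322.81

$1,322.81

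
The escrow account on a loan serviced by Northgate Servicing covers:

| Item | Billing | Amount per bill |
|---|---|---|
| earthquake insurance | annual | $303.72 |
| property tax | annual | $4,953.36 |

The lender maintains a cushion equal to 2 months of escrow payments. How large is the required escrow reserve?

Earthquake insurance — $303.72 annually
Property tax — $4,953.36 annually
Total per year = $303.72 + $4,953.36 = $5,257.08
Base monthly escrow = $5,257.08 ÷ 12 = $438.09
Required cushion = 2 × $438.09 = $876.18

$876.18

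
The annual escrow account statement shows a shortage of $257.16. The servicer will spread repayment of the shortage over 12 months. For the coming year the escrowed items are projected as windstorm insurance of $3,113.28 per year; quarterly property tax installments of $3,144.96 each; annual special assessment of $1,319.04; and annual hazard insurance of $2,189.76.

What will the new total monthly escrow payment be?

Windstorm insurance = $3,113.28 per year
Property tax = $3,144.96 × 4 = $12,579.84 per year
Special assessment = $1,319.04 per year
Hazard insurance = $2,189.76 per year
Total per year = $19,201.92
Monthly escrow = $19,201.92 ÷ 12 = $1,600.16
Monthly shortage recovery: $257.16 ÷ 12 = $21.43
Adjusted monthly = $1,600.16 + $21.43 = $1,621.59

$1,621.59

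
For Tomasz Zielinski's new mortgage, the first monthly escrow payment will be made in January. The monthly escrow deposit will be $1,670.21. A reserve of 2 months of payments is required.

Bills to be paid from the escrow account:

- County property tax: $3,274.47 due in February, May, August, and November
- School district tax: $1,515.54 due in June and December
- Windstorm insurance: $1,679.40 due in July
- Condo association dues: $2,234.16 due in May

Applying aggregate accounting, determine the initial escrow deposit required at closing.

$5,231.25

Cushion = 2 × $1,670.21 = $3,340.42
Trial balance (start $0, +$1,670.21 each month, − disbursements):
  Jan: +$1,670.21 → $1,670.21
  Feb: +$1,670.21 − $3,274.47 → $65.95
  Mar: +$1,670.21 → $1,736.16
  Apr: +$1,670.21 → $3,406.37
  May: +$1,670.21 − $5,508.63 → -$432.05
  Jun: +$1,670.21 − $1,515.54 → -$277.38
  Jul: +$1,670.21 − $1,679.40 → -$286.57
  Aug: +$1,670.21 − $3,274.47 → -$1,890.83
  Sep: +$1,670.21 → -$220.62
  Oct: +$1,670.21 → $1,449.59
  Nov: +$1,670.21 − $3,274.47 → -$154.67
  Dec: +$1,670.21 − $1,515.54 → $0.00
Lowest trial balance = -$1,890.83 (Aug)
Initial deposit = cushion − low point = $3,340.42 − (-$1,890.83) = $5,231.25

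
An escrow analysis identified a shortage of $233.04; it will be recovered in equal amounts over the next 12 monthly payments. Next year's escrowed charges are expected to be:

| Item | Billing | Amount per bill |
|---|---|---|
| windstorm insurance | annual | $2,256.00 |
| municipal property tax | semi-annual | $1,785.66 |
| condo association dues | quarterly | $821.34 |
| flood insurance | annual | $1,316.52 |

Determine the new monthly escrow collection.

Windstorm insurance: $2,256.00/yr
Municipal property tax: $1,785.66 × 2 = $3,571.32/yr
Condo association dues: $821.34 × 4 = $3,285.36/yr
Flood insurance: $1,316.52/yr
Combined annual = $10,429.20
Monthly = $10,429.20 ÷ 12 = $869.10
Monthly shortage recovery: $233.04 ÷ 12 = $19.42
Adjusted monthly = $869.10 + $19.42 = $888.52

$888.52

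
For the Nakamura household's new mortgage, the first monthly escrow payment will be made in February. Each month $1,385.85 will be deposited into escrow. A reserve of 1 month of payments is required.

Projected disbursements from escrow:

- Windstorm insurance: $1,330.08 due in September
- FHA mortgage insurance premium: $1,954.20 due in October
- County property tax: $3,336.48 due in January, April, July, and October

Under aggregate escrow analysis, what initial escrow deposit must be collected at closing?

$2,206.92

Cushion = 1 × $1,385.85 = $1,385.85
Trial balance (start $0, +$1,385.85 each month, − disbursements):
  Feb: +$1,385.85 → $1,385.85
  Mar: +$1,385.85 → $2,771.70
  Apr: +$1,385.85 − $3,336.48 → $821.07
  May: +$1,385.85 → $2,206.92
  Jun: +$1,385.85 → $3,592.77
  Jul: +$1,385.85 − $3,336.48 → $1,642.14
  Aug: +$1,385.85 → $3,027.99
  Sep: +$1,385.85 − $1,330.08 → $3,083.76
  Oct: +$1,385.85 − $5,290.68 → -$821.07
  Nov: +$1,385.85 → $564.78
  Dec: +$1,385.85 → $1,950.63
  Jan: +$1,385.85 − $3,336.48 → $0.00
Lowest trial balance = -$821.07 (Oct)
Initial deposit = cushion − low point = $1,385.85 − (-$821.07) = $2,206.92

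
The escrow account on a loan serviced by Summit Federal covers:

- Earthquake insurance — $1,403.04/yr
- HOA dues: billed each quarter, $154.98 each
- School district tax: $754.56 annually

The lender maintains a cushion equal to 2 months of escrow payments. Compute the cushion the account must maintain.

Earthquake insurance = $1,403.04 per year
HOA dues = $154.98 × 4 = $619.92 per year
School district tax = $754.56 per year
Total annual escrow = $2,777.52
Base monthly escrow = $2,777.52 / 12 = $231.46
Reserve = 2 × $231.46 = $462.92

$462.92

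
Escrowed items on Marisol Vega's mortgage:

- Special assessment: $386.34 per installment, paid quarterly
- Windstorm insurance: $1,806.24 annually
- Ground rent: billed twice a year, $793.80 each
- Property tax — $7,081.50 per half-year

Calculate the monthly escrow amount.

$1,591.85

Special assessment — $386.34 × 4 = $1,545.36
Windstorm insurance — $1,806.24
Ground rent — $793.80 × 2 = $1,587.60
Property tax — $7,081.50 × 2 = $14,163.00
Total annual escrow = $1,545.36 + $1,806.24 + $1,587.60 + $14,163.00 = $19,102.20
Monthly escrow = $19,102.20 ÷ 12 = $1,591.85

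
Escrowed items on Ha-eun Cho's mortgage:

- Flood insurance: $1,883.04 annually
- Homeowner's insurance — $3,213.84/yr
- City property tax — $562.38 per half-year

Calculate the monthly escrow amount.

Flood insurance — $1,883.04/yr
Homeowner's insurance — $3,213.84/yr
City property tax — $562.38 × 2 = $1,124.76/yr
Annual escrow total = $6,221.64
Base monthly escrow = $6,221.64 / 12 = $518.47

$518.47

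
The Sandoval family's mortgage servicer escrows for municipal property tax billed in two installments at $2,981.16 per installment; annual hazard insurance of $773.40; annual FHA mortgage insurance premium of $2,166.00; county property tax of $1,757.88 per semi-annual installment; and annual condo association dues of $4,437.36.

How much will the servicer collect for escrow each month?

$1,404.57

Municipal property tax: $2,981.16 × 2 = $5,962.32 per year
Hazard insurance: $773.40 per year
FHA mortgage insurance premium: $2,166.00 per year
County property tax: $1,757.88 × 2 = $3,515.76 per year
Condo association dues: $4,437.36 per year
Annual escrow total = $5,962.32 + $773.40 + $2,166.00 + $3,515.76 + $4,437.36 = $16,854.84
Monthly = $16,854.84 ÷ 12 = $1,404.57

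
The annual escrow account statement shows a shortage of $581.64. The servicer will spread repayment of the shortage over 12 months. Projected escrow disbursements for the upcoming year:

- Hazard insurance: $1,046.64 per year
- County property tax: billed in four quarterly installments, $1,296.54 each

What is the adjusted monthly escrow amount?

Hazard insurance: $1,046.64 annually
County property tax: $1,296.54 × 4 = $5,186.16 annually
Yearly total = $6,232.80
Per month = $6,232.80 ÷ 12 = $519.40
Shortage spread = $581.64 / 12 = $48.47/mo
New monthly escrow = $519.40 + $48.47 = $567.87

$567.87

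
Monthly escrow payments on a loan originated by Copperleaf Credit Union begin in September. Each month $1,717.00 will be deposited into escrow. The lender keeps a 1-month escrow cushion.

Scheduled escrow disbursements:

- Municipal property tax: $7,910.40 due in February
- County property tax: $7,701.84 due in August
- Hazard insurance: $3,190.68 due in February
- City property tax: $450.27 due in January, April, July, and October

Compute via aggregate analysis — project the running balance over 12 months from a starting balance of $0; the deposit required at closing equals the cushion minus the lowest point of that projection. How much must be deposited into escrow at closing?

Cushion = 1 × $1,717.00 = $1,717.00
Trial balance (start $0, +$1,717.00 each month, − disbursements):
  Sep: +$1,717.00 → $1,717.00
  Oct: +$1,717.00 − $450.27 → $2,983.73
  Nov: +$1,717.00 → $4,700.73
  Dec: +$1,717.00 → $6,417.73
  Jan: +$1,717.00 − $450.27 → $7,684.46
  Feb: +$1,717.00 − $11,101.08 → -$1,699.62
  Mar: +$1,717.00 → $17.38
  Apr: +$1,717.00 − $450.27 → $1,284.11
  May: +$1,717.00 → $3,001.11
  Jun: +$1,717.00 → $4,718.11
  Jul: +$1,717.00 − $450.27 → $5,984.84
  Aug: +$1,717.00 − $7,701.84 → $0.00
Lowest trial balance = -$1,699.62 (Feb)
Initial deposit = cushion − low point = $1,717.00 − (-$1,699.62) = $3,416.62

$3,416.62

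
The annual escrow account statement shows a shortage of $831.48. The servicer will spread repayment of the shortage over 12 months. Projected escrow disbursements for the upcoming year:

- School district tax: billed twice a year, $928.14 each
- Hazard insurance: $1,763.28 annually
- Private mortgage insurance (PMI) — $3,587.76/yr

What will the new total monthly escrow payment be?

School district tax = $928.14 × 2 = $1,856.28 annually
Hazard insurance = $1,763.28 annually
Private mortgage insurance (PMI) = $3,587.76 annually
Combined annual = $1,856.28 + $1,763.28 + $3,587.76 = $7,207.32
Monthly = $7,207.32 / 12 = $600.61
Shortage per month = $831.48 / 12 = $69.29
New monthly escrow = $600.61 + $69.29 = $669.90

$669.90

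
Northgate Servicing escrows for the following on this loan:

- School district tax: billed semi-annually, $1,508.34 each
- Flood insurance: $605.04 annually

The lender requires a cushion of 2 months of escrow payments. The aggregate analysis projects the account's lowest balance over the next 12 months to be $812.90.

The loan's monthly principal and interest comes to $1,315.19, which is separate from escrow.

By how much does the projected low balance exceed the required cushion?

School district tax = $1,508.34 × 2 = $3,016.68
Flood insurance = $605.04
Combined annual = $3,621.72
Monthly = $3,621.72 / 12 = $301.81
Required cushion = 2 × $301.81 = $603.62
Excess over cushion: $812.90 − $603.62 = $209.28

$209.28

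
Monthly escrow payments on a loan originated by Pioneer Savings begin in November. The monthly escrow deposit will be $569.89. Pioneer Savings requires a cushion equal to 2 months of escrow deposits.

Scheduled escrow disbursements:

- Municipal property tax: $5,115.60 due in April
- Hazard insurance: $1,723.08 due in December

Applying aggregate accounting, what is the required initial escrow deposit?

$4,559.12

Cushion = 2 × $569.89 = $1,139.78
Trial balance (start $0, +$569.89 each month, − disbursements):
  Nov: +$569.89 → $569.89
  Dec: +$569.89 − $1,723.08 → -$583.30
  Jan: +$569.89 → -$13.41
  Feb: +$569.89 → $556.48
  Mar: +$569.89 → $1,126.37
  Apr: +$569.89 − $5,115.60 → -$3,419.34
  May: +$569.89 → -$2,849.45
  Jun: +$569.89 → -$2,279.56
  Jul: +$569.89 → -$1,709.67
  Aug: +$569.89 → -$1,139.78
  Sep: +$569.89 → -$569.89
  Oct: +$569.89 → $0.00
Lowest trial balance = -$3,419.34 (Apr)
Initial deposit = cushion − low point = $1,139.78 − (-$3,419.34) = $4,559.12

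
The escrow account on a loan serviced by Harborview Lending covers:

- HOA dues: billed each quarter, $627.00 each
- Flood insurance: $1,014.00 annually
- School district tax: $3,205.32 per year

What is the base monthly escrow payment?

HOA dues — $627.00 × 4 = $2,508.00 annually
Flood insurance — $1,014.00 annually
School district tax — $3,205.32 annually
Yearly total = $2,508.00 + $1,014.00 + $3,205.32 = $6,727.32
Monthly escrow = $6,727.32 ÷ 12 = $560.61

$560.61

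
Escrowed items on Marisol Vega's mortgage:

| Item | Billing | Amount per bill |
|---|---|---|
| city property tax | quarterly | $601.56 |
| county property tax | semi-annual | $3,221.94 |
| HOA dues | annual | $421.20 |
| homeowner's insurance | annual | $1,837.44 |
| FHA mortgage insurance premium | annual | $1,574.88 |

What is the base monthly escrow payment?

City property tax = $601.56 × 4 = $2,406.24
County property tax = $3,221.94 × 2 = $6,443.88
HOA dues = $421.20
Homeowner's insurance = $1,837.44
FHA mortgage insurance premium = $1,574.88
Total per year = $2,406.24 + $6,443.88 + $421.20 + $1,837.44 + $1,574.88 = $12,683.64
Base monthly escrow = $12,683.64 ÷ 12 = $1,056.97

$1,056.97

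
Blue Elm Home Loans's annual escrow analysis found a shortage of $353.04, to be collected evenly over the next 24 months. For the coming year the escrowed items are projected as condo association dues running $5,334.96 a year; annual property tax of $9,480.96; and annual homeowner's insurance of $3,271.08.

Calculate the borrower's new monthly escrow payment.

$1,521.96

Condo association dues — $5,334.96
Property tax — $9,480.96
Homeowner's insurance — $3,271.08
Total per year = $5,334.96 + $9,480.96 + $3,271.08 = $18,087.00
Base monthly escrow = $18,087.00 / 12 = $1,507.25
Monthly shortage recovery: $353.04 ÷ 24 = $14.71
New monthly escrow = $1,507.25 + $14.71 = $1,521.96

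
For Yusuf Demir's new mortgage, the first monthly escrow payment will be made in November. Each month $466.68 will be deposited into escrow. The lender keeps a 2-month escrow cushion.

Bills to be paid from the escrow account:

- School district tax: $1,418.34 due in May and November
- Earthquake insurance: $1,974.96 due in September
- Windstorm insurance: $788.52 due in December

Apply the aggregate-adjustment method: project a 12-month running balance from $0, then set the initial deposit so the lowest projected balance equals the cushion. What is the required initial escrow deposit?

$2,206.86

Cushion = 2 × $466.68 = $933.36
Trial balance (start $0, +$466.68 each month, − disbursements):
  Nov: +$466.68 − $1,418.34 → -$951.66
  Dec: +$466.68 − $788.52 → -$1,273.50
  Jan: +$466.68 → -$806.82
  Feb: +$466.68 → -$340.14
  Mar: +$466.68 → $126.54
  Apr: +$466.68 → $593.22
  May: +$466.68 − $1,418.34 → -$358.44
  Jun: +$466.68 → $108.24
  Jul: +$466.68 → $574.92
  Aug: +$466.68 → $1,041.60
  Sep: +$466.68 − $1,974.96 → -$466.68
  Oct: +$466.68 → $0.00
Lowest trial balance = -$1,273.50 (Dec)
Initial deposit = cushion − low point = $933.36 − (-$1,273.50) = $2,206.86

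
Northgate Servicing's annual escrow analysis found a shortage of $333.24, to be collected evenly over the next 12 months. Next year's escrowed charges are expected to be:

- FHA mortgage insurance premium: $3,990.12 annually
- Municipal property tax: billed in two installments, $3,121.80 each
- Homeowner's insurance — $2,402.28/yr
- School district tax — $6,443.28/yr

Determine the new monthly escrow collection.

FHA mortgage insurance premium — $3,990.12/yr
Municipal property tax — $3,121.80 × 2 = $6,243.60/yr
Homeowner's insurance — $2,402.28/yr
School district tax — $6,443.28/yr
Total annual escrow = $3,990.12 + $6,243.60 + $2,402.28 + $6,443.28 = $19,079.28
Monthly escrow = $19,079.28 ÷ 12 = $1,589.94
Shortage per month = $333.24 / 12 = $27.77
New monthly escrow = $1,589.94 + $27.77 = $1,617.71

$1,617.71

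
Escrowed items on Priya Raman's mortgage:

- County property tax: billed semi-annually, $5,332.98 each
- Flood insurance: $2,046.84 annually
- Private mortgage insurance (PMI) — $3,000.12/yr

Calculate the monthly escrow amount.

$1,309.41

County property tax: $5,332.98 × 2 = $10,665.96/yr
Flood insurance: $2,046.84/yr
Private mortgage insurance (PMI): $3,000.12/yr
Annual escrow total = $15,712.92
Monthly escrow = $15,712.92 ÷ 12 = $1,309.41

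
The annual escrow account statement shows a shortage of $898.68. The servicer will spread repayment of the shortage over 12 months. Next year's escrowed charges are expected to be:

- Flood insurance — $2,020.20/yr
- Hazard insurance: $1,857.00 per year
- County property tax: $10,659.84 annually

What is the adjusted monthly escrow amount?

$1,286.31

Flood insurance = $2,020.20 per year
Hazard insurance = $1,857.00 per year
County property tax = $10,659.84 per year
Yearly total = $14,537.04
Base monthly escrow = $14,537.04 / 12 = $1,211.42
Monthly shortage recovery: $898.68 / 12 = $74.89
Adjusted monthly = $1,211.42 + $74.89 = $1,286.31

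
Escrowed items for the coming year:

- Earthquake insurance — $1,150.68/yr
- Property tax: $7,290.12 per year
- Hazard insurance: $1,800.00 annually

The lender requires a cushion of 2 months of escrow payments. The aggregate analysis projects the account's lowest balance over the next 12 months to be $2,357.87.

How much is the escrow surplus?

$651.07

Earthquake insurance = $1,150.68 per year
Property tax = $7,290.12 per year
Hazard insurance = $1,800.00 per year
Yearly total = $1,150.68 + $7,290.12 + $1,800.00 = $10,240.80
Base monthly escrow = $10,240.80 ÷ 12 = $853.40
Cushion = 2 × $853.40 = $1,706.80
Excess over cushion: $2,357.87 − $1,706.80 = $651.07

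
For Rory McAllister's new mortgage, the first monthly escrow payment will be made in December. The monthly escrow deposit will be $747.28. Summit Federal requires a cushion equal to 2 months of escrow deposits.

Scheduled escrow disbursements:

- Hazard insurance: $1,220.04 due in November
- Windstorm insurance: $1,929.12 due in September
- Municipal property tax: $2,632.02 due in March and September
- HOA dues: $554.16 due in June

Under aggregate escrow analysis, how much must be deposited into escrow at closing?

Cushion = 2 × $747.28 = $1,494.56
Trial balance (start $0, +$747.28 each month, − disbursements):
  Dec: +$747.28 → $747.28
  Jan: +$747.28 → $1,494.56
  Feb: +$747.28 → $2,241.84
  Mar: +$747.28 − $2,632.02 → $357.10
  Apr: +$747.28 → $1,104.38
  May: +$747.28 → $1,851.66
  Jun: +$747.28 − $554.16 → $2,044.78
  Jul: +$747.28 → $2,792.06
  Aug: +$747.28 → $3,539.34
  Sep: +$747.28 − $4,561.14 → -$274.52
  Oct: +$747.28 → $472.76
  Nov: +$747.28 − $1,220.04 → $0.00
Lowest trial balance = -$274.52 (Sep)
Initial deposit = cushion − low point = $1,494.56 − (-$274.52) = $1,769.08

$1,769.08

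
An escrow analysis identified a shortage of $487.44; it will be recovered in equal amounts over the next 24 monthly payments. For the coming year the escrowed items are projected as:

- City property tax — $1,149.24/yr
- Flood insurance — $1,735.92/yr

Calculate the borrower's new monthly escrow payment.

$260.74

City property tax — $1,149.24 annually
Flood insurance — $1,735.92 annually
Combined annual = $2,885.16
Base monthly escrow = $2,885.16 / 12 = $240.43
Monthly shortage recovery: $487.44 ÷ 24 = $20.31
New monthly escrow = $240.43 + $20.31 = $260.74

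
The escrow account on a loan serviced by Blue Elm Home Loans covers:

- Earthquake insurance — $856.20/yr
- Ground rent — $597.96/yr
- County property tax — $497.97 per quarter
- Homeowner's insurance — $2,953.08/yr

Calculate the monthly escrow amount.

Earthquake insurance: $856.20
Ground rent: $597.96
County property tax: $497.97 × 4 = $1,991.88
Homeowner's insurance: $2,953.08
Annual escrow total = $856.20 + $597.96 + $1,991.88 + $2,953.08 = $6,399.12
Per month = $6,399.12 ÷ 12 = $533.26

$533.26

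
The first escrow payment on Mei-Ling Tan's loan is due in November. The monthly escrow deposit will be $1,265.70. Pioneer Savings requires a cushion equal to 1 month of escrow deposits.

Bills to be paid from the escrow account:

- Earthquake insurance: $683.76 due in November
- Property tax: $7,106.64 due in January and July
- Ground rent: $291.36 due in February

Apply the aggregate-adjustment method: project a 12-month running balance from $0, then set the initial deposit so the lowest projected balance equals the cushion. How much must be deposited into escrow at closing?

Cushion = 1 × $1,265.70 = $1,265.70
Trial balance (start $0, +$1,265.70 each month, − disbursements):
  Nov: +$1,265.70 − $683.76 → $581.94
  Dec: +$1,265.70 → $1,847.64
  Jan: +$1,265.70 − $7,106.64 → -$3,993.30
  Feb: +$1,265.70 − $291.36 → -$3,018.96
  Mar: +$1,265.70 → -$1,753.26
  Apr: +$1,265.70 → -$487.56
  May: +$1,265.70 → $778.14
  Jun: +$1,265.70 → $2,043.84
  Jul: +$1,265.70 − $7,106.64 → -$3,797.10
  Aug: +$1,265.70 → -$2,531.40
  Sep: +$1,265.70 → -$1,265.70
  Oct: +$1,265.70 → $0.00
Lowest trial balance = -$3,993.30 (Jan)
Initial deposit = cushion − low point = $1,265.70 − (-$3,993.30) = $5,259.00

$5,259.00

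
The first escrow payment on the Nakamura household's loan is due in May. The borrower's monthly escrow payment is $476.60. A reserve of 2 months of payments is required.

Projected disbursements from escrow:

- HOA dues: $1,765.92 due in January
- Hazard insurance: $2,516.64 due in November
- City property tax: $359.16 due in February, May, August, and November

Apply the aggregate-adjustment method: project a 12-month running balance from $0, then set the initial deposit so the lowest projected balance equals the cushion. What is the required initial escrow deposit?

Cushion = 2 × $476.60 = $953.20
Trial balance (start $0, +$476.60 each month, − disbursements):
  May: +$476.60 − $359.16 → $117.44
  Jun: +$476.60 → $594.04
  Jul: +$476.60 → $1,070.64
  Aug: +$476.60 − $359.16 → $1,188.08
  Sep: +$476.60 → $1,664.68
  Oct: +$476.60 → $2,141.28
  Nov: +$476.60 − $2,875.80 → -$257.92
  Dec: +$476.60 → $218.68
  Jan: +$476.60 − $1,765.92 → -$1,070.64
  Feb: +$476.60 − $359.16 → -$953.20
  Mar: +$476.60 → -$476.60
  Apr: +$476.60 → $0.00
Lowest trial balance = -$1,070.64 (Jan)
Initial deposit = cushion − low point = $953.20 − (-$1,070.64) = $2,023.84

$2,023.84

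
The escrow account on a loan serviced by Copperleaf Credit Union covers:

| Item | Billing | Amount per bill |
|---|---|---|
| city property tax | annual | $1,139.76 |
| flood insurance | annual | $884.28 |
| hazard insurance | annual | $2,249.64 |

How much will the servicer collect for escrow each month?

$356.14

City property tax — $1,139.76/yr
Flood insurance — $884.28/yr
Hazard insurance — $2,249.64/yr
Total annual escrow = $4,273.68
Monthly escrow = $4,273.68 / 12 = $356.14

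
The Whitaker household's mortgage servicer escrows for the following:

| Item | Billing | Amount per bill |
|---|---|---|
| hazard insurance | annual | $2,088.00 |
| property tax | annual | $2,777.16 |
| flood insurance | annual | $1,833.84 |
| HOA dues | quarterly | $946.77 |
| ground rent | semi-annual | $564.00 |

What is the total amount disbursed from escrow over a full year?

Hazard insurance: $2,088.00 annually
Property tax: $2,777.16 annually
Flood insurance: $1,833.84 annually
HOA dues: $946.77 × 4 = $3,787.08 annually
Ground rent: $564.00 × 2 = $1,128.00 annually
Total annual escrow = $11,614.08

$11,614.08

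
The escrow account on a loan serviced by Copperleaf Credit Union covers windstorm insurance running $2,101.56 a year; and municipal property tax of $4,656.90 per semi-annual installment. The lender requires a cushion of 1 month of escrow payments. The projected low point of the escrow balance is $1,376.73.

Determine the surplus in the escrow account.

Windstorm insurance = $2,101.56 annually
Municipal property tax = $4,656.90 × 2 = $9,313.80 annually
Yearly total = $2,101.56 + $9,313.80 = $11,415.36
Monthly escrow = $11,415.36 ÷ 12 = $951.28
Required cushion = 1 × $951.28 = $951.28
Excess over cushion: $1,376.73 − $951.28 = $425.45

$425.45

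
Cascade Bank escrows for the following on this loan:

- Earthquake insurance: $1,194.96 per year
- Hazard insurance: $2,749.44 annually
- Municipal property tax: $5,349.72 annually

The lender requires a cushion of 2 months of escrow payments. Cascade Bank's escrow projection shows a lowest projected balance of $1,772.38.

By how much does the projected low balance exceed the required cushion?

Earthquake insurance = $1,194.96/yr
Hazard insurance = $2,749.44/yr
Municipal property tax = $5,349.72/yr
Total annual escrow = $9,294.12
Per month = $9,294.12 ÷ 12 = $774.51
Cushion = 2 × $774.51 = $1,549.02
Excess over cushion: $1,772.38 − $1,549.02 = $223.36

$223.36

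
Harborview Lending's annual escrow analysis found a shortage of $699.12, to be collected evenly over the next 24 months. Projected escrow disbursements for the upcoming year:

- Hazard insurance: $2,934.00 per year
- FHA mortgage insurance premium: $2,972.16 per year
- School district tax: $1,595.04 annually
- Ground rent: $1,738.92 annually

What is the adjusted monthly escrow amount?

Hazard insurance — $2,934.00/yr
FHA mortgage insurance premium — $2,972.16/yr
School district tax — $1,595.04/yr
Ground rent — $1,738.92/yr
Total annual escrow = $2,934.00 + $2,972.16 + $1,595.04 + $1,738.92 = $9,240.12
Per month = $9,240.12 / 12 = $770.01
Shortage spread = $699.12 ÷ 24 = $29.13/mo
New monthly escrow = $770.01 + $29.13 = $799.14

$799.14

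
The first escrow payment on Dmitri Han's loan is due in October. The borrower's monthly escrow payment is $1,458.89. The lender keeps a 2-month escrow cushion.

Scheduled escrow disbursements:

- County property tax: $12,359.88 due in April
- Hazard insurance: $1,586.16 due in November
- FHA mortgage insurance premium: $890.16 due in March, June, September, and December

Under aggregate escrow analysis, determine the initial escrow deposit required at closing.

$8,431.91

Cushion = 2 × $1,458.89 = $2,917.78
Trial balance (start $0, +$1,458.89 each month, − disbursements):
  Oct: +$1,458.89 → $1,458.89
  Nov: +$1,458.89 − $1,586.16 → $1,331.62
  Dec: +$1,458.89 − $890.16 → $1,900.35
  Jan: +$1,458.89 → $3,359.24
  Feb: +$1,458.89 → $4,818.13
  Mar: +$1,458.89 − $890.16 → $5,386.86
  Apr: +$1,458.89 − $12,359.88 → -$5,514.13
  May: +$1,458.89 → -$4,055.24
  Jun: +$1,458.89 − $890.16 → -$3,486.51
  Jul: +$1,458.89 → -$2,027.62
  Aug: +$1,458.89 → -$568.73
  Sep: +$1,458.89 − $890.16 → $0.00
Lowest trial balance = -$5,514.13 (Apr)
Initial deposit = cushion − low point = $2,917.78 − (-$5,514.13) = $8,431.91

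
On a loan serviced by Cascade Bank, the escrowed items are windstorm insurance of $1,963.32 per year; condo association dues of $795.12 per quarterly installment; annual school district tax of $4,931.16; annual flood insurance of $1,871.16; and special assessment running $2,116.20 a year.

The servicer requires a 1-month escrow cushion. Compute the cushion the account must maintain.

Windstorm insurance: $1,963.32/yr
Condo association dues: $795.12 × 4 = $3,180.48/yr
School district tax: $4,931.16/yr
Flood insurance: $1,871.16/yr
Special assessment: $2,116.20/yr
Annual escrow total = $1,963.32 + $3,180.48 + $4,931.16 + $1,871.16 + $2,116.20 = $14,062.32
Monthly = $14,062.32 ÷ 12 = $1,171.86
Cushion = 1 × $1,171.86 = $1,171.86

$1,171.86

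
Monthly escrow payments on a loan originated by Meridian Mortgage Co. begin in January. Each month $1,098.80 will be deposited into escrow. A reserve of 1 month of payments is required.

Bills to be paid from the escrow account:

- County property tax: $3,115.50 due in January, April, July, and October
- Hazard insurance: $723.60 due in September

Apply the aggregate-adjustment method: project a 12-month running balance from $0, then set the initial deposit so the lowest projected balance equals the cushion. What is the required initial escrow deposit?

Cushion = 1 × $1,098.80 = $1,098.80
Trial balance (start $0, +$1,098.80 each month, − disbursements):
  Jan: +$1,098.80 − $3,115.50 → -$2,016.70
  Feb: +$1,098.80 → -$917.90
  Mar: +$1,098.80 → $180.90
  Apr: +$1,098.80 − $3,115.50 → -$1,835.80
  May: +$1,098.80 → -$737.00
  Jun: +$1,098.80 → $361.80
  Jul: +$1,098.80 − $3,115.50 → -$1,654.90
  Aug: +$1,098.80 → -$556.10
  Sep: +$1,098.80 − $723.60 → -$180.90
  Oct: +$1,098.80 − $3,115.50 → -$2,197.60
  Nov: +$1,098.80 → -$1,098.80
  Dec: +$1,098.80 → $0.00
Lowest trial balance = -$2,197.60 (Oct)
Initial deposit = cushion − low point = $1,098.80 − (-$2,197.60) = $3,296.40

$3,296.40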